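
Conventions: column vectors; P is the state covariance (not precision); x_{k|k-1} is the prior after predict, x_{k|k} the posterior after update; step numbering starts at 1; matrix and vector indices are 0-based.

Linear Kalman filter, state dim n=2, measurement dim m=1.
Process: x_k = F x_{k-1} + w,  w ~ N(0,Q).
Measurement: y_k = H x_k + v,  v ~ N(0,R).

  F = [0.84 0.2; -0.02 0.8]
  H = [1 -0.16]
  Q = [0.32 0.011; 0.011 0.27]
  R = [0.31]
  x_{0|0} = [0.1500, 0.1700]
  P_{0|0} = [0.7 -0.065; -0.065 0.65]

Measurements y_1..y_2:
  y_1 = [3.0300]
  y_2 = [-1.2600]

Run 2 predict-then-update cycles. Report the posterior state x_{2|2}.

step 1: x^-=[0.1600, 0.1330]  P^-=[0.8181 0.0598; 0.0598 0.6884]  S=[1.1266]  K=[0.7177; -0.0447]  nu=[2.8913]  x^+=[2.2350, 0.0039]  P^+=[0.2378 0.0959; 0.0959 0.6861]
step 2: x^-=[1.8782, -0.0416]  P^-=[0.5475 0.1809; 0.1809 0.7061]  S=[0.8177]  K=[0.6342; 0.0830]  nu=[-3.1448]  x^+=[-0.1162, -0.3027]  P^+=[0.2186 0.1378; 0.1378 0.7005]

x_post = [-0.1162, -0.3027]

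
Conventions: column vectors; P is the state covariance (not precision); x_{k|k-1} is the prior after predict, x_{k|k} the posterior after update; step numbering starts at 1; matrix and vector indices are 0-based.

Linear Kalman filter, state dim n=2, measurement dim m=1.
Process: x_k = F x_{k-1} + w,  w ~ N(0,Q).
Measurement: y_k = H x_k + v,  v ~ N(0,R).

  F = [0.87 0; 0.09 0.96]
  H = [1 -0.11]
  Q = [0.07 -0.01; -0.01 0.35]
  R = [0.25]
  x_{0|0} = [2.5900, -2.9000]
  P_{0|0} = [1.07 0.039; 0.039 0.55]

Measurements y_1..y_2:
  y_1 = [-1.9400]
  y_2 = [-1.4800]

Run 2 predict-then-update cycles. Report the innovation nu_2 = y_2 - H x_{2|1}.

innov = [-0.7011]

step 1: x^-=[2.2533, -2.5509]  P^-=[0.8799 0.1064; 0.1064 0.8723]  S=[1.1170]  K=[0.7772; 0.0093]  nu=[-4.4739]  x^+=[-1.2239, -2.5926]  P^+=[0.2051 0.0983; 0.0983 0.8722]
step 2: x^-=[-1.0648, -2.5990]  P^-=[0.2253 0.0881; 0.0881 1.1725]  S=[0.4700]  K=[0.4586; -0.0869]  nu=[-0.7011]  x^+=[-1.3863, -2.5381]  P^+=[0.1264 0.1069; 0.1069 1.1689]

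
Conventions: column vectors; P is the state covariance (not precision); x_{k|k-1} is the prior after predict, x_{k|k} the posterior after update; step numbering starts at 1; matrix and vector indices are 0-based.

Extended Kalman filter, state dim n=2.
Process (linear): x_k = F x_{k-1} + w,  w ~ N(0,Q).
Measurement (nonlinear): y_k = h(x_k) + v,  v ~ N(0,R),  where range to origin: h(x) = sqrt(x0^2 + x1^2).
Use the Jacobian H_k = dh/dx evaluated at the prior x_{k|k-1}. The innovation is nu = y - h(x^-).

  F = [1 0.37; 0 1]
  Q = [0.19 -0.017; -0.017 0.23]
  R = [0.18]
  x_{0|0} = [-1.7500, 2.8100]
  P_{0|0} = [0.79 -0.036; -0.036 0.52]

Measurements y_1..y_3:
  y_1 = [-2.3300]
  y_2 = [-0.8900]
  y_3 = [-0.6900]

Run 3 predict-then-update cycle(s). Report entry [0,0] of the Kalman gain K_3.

step 1: x^-=[-0.7103, 2.8100]  P^-=[1.0245 0.1394; 0.1394 0.7500]  H_jac=[-0.2451 0.9695]  S=[0.8802]  K=[-0.1317; 0.7872]  nu=[-5.2284]  x^+=[-0.0217, -1.3060]  P^+=[1.0093 0.2307; 0.2307 0.2045]
step 2: x^-=[-0.5049, -1.3060]  P^-=[1.3980 0.2893; 0.2893 0.4345]  H_jac=[-0.3606 -0.9327]  S=[0.9344]  K=[-0.8283; -0.5454]  nu=[-2.2902]  x^+=[1.3921, -0.0570]  P^+=[0.7569 -0.1328; -0.1328 0.1566]
step 3: x^-=[1.3710, -0.0570]  P^-=[0.8701 -0.0918; -0.0918 0.3866]  H_jac=[0.9991 -0.0416]  S=[1.0569]  K=[0.8262; -0.1020]  nu=[-2.0622]  x^+=[-0.3327, 0.1534]  P^+=[0.1487 -0.0028; -0.0028 0.3756]

K[0,0] = 0.8262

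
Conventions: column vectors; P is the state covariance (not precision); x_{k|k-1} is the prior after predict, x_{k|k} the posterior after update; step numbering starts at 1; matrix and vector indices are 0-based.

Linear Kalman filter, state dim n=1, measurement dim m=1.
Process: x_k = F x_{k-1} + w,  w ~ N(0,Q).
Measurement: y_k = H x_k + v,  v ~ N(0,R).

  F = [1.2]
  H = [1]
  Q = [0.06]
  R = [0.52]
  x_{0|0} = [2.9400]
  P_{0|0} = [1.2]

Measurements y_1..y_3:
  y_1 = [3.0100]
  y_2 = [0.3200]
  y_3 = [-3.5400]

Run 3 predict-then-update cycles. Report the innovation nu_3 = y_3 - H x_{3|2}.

step 1: x^-=[3.5280]  P^-=[1.7880]  S=[2.3080]  K=[0.7747]  nu=[-0.5180]  x^+=[3.1267]  P^+=[0.4028]
step 2: x^-=[3.7520]  P^-=[0.6401]  S=[1.1601]  K=[0.5518]  nu=[-3.4320]  x^+=[1.8584]  P^+=[0.2869]
step 3: x^-=[2.2301]  P^-=[0.4732]  S=[0.9932]  K=[0.4764]  nu=[-5.7701]  x^+=[-0.5189]  P^+=[0.2477]

innov = [-5.7701]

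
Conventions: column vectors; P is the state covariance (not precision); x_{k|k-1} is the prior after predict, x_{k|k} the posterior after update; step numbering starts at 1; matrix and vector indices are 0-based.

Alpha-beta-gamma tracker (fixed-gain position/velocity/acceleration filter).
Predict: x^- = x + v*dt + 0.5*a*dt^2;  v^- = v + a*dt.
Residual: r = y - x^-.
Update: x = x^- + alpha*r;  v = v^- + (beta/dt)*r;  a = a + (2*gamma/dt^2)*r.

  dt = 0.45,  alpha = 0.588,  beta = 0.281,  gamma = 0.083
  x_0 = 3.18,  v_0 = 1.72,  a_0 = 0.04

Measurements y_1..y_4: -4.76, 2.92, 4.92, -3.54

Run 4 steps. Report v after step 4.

v_post = -2.3367

step 1: x_pred=3.9581  r=-8.7180  x^+=-1.1682  v^+=-3.7059  a^+=-7.1066
step 2: x_pred=-3.5554  r=6.4754  x^+=0.2521  v^+=-2.8604  a^+=-1.7984
step 3: x_pred=-1.2171  r=6.1371  x^+=2.3915  v^+=0.1626  a^+=3.2325
step 4: x_pred=2.7920  r=-6.3320  x^+=-0.9312  v^+=-2.3367  a^+=-1.9581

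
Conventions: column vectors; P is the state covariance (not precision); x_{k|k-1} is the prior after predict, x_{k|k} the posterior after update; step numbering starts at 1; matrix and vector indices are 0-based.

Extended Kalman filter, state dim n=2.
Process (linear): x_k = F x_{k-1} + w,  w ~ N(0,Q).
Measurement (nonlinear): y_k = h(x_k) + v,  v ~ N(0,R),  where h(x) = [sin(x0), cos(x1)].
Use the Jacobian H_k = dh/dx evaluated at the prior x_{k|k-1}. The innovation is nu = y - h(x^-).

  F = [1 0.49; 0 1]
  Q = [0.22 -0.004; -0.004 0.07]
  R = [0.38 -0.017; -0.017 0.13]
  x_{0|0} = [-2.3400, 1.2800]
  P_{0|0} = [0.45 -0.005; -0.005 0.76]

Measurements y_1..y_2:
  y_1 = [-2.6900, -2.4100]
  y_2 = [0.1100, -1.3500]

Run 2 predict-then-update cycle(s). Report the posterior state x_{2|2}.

step 1: x^-=[-1.7128, 1.2800]  P^-=[0.8476 0.3634; 0.3634 0.8300]  H_jac=[-0.1415 0.0000; 0.0000 -0.9580]  S=[0.3970 0.0323; 0.0323 0.8918]  K=[-0.2712 -0.3806; -0.0572 -0.8896]  nu=[-1.7001, -2.6967]  x^+=[-0.2254, 3.7763]  P^+=[0.6825 0.0468; 0.0468 0.1197]
step 2: x^-=[1.6250, 3.7763]  P^-=[0.9772 0.1015; 0.1015 0.1897]  H_jac=[-0.0542 0.0000; 0.0000 0.5929]  S=[0.3829 -0.0203; -0.0203 0.1967]  K=[-0.1228 0.2933; 0.0160 0.5735]  nu=[-0.8885, -0.5447]  x^+=[1.5743, 3.4497]  P^+=[0.9530 0.0678; 0.0678 0.1253]

x_post = [1.5743, 3.4497]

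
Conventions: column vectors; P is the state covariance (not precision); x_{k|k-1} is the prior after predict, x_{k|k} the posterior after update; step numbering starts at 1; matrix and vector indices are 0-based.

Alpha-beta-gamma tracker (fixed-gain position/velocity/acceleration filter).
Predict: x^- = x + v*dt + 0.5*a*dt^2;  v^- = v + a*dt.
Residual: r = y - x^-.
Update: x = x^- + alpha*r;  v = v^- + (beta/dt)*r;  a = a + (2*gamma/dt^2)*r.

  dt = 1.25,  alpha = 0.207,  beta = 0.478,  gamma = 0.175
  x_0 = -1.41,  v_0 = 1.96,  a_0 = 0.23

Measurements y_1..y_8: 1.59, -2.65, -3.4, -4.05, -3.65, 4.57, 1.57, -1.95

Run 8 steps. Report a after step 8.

step 1: x_pred=1.2197  r=0.3703  x^+=1.2963  v^+=2.3891  a^+=0.3129
step 2: x_pred=4.5272  r=-7.1772  x^+=3.0415  v^+=0.0357  a^+=-1.2947
step 3: x_pred=2.0747  r=-5.4747  x^+=0.9414  v^+=-3.6762  a^+=-2.5211
step 4: x_pred=-5.6235  r=1.5735  x^+=-5.2977  v^+=-6.2259  a^+=-2.1686
step 5: x_pred=-14.7743  r=11.1243  x^+=-12.4716  v^+=-4.6827  a^+=0.3232
step 6: x_pred=-18.0725  r=22.6425  x^+=-13.3855  v^+=4.3798  a^+=5.3951
step 7: x_pred=-3.6958  r=5.2658  x^+=-2.6057  v^+=13.1374  a^+=6.5747
step 8: x_pred=18.9524  r=-20.9024  x^+=14.6256  v^+=13.3626  a^+=1.8925

a_post = 1.8925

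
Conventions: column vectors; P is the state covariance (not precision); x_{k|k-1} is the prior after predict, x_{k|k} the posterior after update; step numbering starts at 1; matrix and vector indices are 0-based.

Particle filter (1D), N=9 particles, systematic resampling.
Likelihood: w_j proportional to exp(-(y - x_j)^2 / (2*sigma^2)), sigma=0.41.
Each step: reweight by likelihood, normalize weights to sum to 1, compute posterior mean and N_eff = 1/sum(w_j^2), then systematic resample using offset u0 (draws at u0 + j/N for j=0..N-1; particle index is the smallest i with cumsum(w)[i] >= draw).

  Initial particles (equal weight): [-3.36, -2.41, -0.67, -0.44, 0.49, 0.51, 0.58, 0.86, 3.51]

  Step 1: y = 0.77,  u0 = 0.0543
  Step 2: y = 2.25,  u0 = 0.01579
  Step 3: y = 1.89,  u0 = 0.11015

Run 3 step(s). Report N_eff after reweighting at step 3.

step 1: w=[0.0000, 0.0000, 0.0006, 0.0037, 0.2263, 0.2337, 0.2567, 0.2790, 0.0000]  mean=0.6169  Neff=4.0066  idx=[4, 4, 5, 5, 6, 6, 6, 7, 7]
step 2: w=[0.0132, 0.0132, 0.0162, 0.0162, 0.0329, 0.0329, 0.0329, 0.4212, 0.4212]  mean=0.8113  Neff=2.7854  idx=[1, 6, 7, 7, 7, 7, 8, 8, 8]
step 3: w=[0.0096, 0.0198, 0.1387, 0.1387, 0.1387, 0.1387, 0.1387, 0.1387, 0.1387]  mean=0.8509  Neff=7.4027  idx=[2, 3, 4, 4, 5, 6, 7, 8, 8]

N_eff = 7.4027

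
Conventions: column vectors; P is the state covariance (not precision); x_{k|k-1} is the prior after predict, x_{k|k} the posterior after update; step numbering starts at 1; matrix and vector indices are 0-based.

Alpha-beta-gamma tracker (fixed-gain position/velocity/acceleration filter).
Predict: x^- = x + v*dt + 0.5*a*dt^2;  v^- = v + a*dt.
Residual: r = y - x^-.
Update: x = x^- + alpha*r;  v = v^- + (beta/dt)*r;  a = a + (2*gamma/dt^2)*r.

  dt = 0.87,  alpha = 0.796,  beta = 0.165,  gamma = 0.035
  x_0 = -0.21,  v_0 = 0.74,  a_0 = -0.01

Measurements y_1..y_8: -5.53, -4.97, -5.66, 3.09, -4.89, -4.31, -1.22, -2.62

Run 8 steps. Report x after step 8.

x_post = -2.5282

step 1: x_pred=0.4300  r=-5.9600  x^+=-4.3142  v^+=-0.3990  a^+=-0.5612
step 2: x_pred=-4.8737  r=-0.0963  x^+=-4.9504  v^+=-0.9056  a^+=-0.5701
step 3: x_pred=-5.9539  r=0.2939  x^+=-5.7200  v^+=-1.3458  a^+=-0.5429
step 4: x_pred=-7.0963  r=10.1863  x^+=1.0120  v^+=0.1137  a^+=0.3991
step 5: x_pred=1.2620  r=-6.1520  x^+=-3.6350  v^+=-0.7058  a^+=-0.1698
step 6: x_pred=-4.3133  r=0.0033  x^+=-4.3107  v^+=-0.8529  a^+=-0.1695
step 7: x_pred=-5.1168  r=3.8968  x^+=-2.0150  v^+=-0.2613  a^+=0.1909
step 8: x_pred=-2.1701  r=-0.4499  x^+=-2.5282  v^+=-0.1806  a^+=0.1493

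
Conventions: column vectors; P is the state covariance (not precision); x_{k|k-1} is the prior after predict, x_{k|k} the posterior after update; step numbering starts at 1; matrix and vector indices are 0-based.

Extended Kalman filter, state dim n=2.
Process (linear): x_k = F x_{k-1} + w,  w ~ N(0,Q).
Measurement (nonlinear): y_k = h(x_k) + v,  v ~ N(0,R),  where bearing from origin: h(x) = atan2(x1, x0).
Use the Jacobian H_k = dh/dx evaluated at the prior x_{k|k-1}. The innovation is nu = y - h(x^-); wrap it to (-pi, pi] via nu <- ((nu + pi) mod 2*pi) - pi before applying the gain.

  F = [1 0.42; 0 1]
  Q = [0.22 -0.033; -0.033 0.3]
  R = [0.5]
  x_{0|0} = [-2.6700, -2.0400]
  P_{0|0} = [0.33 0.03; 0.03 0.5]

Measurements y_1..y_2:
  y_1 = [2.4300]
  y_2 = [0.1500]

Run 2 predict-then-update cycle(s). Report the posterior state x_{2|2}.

step 1: x^-=[-3.5268, -2.0400]  P^-=[0.6634 0.2070; 0.2070 0.8000]  H_jac=[0.1229 -0.2125]  S=[0.5353]  K=[0.0701; -0.2700]  nu=[-1.2360]  x^+=[-3.6135, -1.7063]  P^+=[0.6608 0.2171; 0.2171 0.7610]
step 2: x^-=[-4.3301, -1.7063]  P^-=[1.1974 0.5037; 0.5037 1.0610]  H_jac=[0.0788 -0.1999]  S=[0.5340]  K=[-0.0119; -0.3229]  nu=[2.9162]  x^+=[-4.3650, -2.6479]  P^+=[1.1973 0.5017; 0.5017 1.0053]

x_post = [-4.3650, -2.6479]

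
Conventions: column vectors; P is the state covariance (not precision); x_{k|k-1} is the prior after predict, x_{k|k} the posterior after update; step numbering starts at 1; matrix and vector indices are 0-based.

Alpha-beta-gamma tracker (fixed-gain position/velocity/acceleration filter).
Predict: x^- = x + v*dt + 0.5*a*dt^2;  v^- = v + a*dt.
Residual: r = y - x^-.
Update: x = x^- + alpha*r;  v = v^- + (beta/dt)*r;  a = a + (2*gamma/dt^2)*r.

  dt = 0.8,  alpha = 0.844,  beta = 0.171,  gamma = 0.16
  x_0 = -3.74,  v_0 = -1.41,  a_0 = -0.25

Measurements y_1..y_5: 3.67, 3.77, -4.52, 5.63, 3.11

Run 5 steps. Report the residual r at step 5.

resid = -4.6995

step 1: x_pred=-4.9480  r=8.6180  x^+=2.3256  v^+=0.2321  a^+=4.0590
step 2: x_pred=3.8101  r=-0.0401  x^+=3.7763  v^+=3.4707  a^+=4.0389
step 3: x_pred=7.8453  r=-12.3653  x^+=-2.5910  v^+=4.0588  a^+=-2.1437
step 4: x_pred=-0.0300  r=5.6600  x^+=4.7470  v^+=3.5536  a^+=0.6863
step 5: x_pred=7.8095  r=-4.6995  x^+=3.8431  v^+=3.0981  a^+=-1.6635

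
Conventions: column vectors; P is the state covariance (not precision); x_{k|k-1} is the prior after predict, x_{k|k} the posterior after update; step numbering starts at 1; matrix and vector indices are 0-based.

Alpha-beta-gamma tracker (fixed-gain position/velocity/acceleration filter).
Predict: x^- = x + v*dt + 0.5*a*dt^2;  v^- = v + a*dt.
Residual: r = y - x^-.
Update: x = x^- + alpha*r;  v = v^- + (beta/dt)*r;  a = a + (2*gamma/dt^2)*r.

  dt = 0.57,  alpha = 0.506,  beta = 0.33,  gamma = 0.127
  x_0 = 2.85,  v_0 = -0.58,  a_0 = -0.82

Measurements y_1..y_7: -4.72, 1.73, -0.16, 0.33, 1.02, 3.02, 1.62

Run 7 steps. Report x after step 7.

step 1: x_pred=2.3862  r=-7.1062  x^+=-1.2095  v^+=-5.1615  a^+=-6.3755
step 2: x_pred=-5.1873  r=6.9173  x^+=-1.6871  v^+=-4.7908  a^+=-0.9677
step 3: x_pred=-4.5751  r=4.4151  x^+=-2.3411  v^+=-2.7862  a^+=2.4839
step 4: x_pred=-3.5257  r=3.8557  x^+=-1.5747  v^+=0.8618  a^+=5.4983
step 5: x_pred=-0.1903  r=1.2103  x^+=0.4221  v^+=4.6965  a^+=6.4444
step 6: x_pred=4.1460  r=-1.1260  x^+=3.5763  v^+=7.7179  a^+=5.5641
step 7: x_pred=8.8794  r=-7.2594  x^+=5.2061  v^+=6.6867  a^+=-0.1111

x_post = 5.2061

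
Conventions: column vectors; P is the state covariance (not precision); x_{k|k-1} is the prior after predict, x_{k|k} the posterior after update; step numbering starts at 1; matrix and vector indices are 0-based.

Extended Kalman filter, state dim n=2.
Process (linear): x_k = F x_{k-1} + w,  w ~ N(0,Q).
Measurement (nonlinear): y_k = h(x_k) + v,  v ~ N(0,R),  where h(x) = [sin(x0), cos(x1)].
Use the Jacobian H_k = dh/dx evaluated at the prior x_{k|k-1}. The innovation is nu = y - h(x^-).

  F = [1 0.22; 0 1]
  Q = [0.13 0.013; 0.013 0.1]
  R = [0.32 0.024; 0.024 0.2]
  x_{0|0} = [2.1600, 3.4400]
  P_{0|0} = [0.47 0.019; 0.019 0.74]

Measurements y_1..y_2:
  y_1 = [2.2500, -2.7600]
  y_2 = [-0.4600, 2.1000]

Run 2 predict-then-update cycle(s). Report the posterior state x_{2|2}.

x_post = [1.3580, -0.1517]

step 1: x^-=[2.9168, 3.4400]  P^-=[0.6442 0.1948; 0.1948 0.8400]  H_jac=[-0.9748 0.0000; 0.0000 0.2940]  S=[0.9322 -0.0318; -0.0318 0.2726]  K=[-0.6692 0.1320; -0.1735 0.8857]  nu=[2.0271, -1.8042]  x^+=[1.3223, 1.4904]  P^+=[0.2164 0.0351; 0.0351 0.5883]
step 2: x^-=[1.6502, 1.4904]  P^-=[0.3903 0.1776; 0.1776 0.6883]  H_jac=[-0.0793 0.0000; 0.0000 -0.9968]  S=[0.3225 0.0380; 0.0380 0.8839]  K=[-0.0727 -0.1971; 0.0481 -0.7783]  nu=[-1.4569, 2.0197]  x^+=[1.3580, -0.1517]  P^+=[0.3532 0.0413; 0.0413 0.1550]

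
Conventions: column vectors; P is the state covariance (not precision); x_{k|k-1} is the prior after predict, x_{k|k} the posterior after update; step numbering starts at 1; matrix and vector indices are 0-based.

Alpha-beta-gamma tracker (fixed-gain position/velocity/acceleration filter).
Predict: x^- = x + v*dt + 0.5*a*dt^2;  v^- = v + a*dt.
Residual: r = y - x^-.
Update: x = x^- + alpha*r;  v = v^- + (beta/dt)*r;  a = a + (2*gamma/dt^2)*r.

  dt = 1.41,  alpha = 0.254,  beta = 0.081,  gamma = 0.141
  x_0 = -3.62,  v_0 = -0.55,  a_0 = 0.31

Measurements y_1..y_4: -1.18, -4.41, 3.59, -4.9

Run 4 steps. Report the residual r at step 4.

resid = -8.7079

step 1: x_pred=-4.0873  r=2.9073  x^+=-3.3489  v^+=0.0541  a^+=0.7224
step 2: x_pred=-2.5545  r=-1.8555  x^+=-3.0258  v^+=0.9661  a^+=0.4592
step 3: x_pred=-1.2071  r=4.7971  x^+=0.0113  v^+=1.8891  a^+=1.1396
step 4: x_pred=3.8079  r=-8.7079  x^+=1.5961  v^+=2.9958  a^+=-0.0955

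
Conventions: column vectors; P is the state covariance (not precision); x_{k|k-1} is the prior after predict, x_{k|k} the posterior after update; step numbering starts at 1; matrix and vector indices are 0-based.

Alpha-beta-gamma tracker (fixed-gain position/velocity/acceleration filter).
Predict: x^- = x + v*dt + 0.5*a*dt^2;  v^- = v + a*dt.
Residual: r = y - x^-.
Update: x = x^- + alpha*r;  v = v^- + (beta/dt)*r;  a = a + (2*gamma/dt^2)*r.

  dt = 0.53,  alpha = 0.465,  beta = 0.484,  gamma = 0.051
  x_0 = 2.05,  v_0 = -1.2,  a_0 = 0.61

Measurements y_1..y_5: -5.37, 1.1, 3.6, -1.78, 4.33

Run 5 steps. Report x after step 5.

step 1: x_pred=1.4997  r=-6.8697  x^+=-1.6947  v^+=-7.1501  a^+=-1.8845
step 2: x_pred=-5.7490  r=6.8490  x^+=-2.5642  v^+=-1.8944  a^+=0.6025
step 3: x_pred=-3.4836  r=7.0836  x^+=-0.1897  v^+=4.8937  a^+=3.1747
step 4: x_pred=2.8498  r=-4.6298  x^+=0.6970  v^+=2.3483  a^+=1.4935
step 5: x_pred=2.1513  r=2.1787  x^+=3.1644  v^+=5.1294  a^+=2.2846

x_post = 3.1644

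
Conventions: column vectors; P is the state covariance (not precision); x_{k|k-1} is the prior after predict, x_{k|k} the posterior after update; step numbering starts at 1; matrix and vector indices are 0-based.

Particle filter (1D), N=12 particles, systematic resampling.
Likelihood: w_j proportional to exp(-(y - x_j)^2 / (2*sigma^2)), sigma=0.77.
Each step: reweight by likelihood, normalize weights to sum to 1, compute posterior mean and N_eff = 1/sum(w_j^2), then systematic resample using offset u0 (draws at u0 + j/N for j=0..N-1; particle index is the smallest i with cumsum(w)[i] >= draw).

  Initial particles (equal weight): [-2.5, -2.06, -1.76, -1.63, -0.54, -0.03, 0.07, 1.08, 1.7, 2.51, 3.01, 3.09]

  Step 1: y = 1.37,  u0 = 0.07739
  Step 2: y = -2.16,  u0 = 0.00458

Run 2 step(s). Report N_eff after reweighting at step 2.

step 1: w=[0.0000, 0.0000, 0.0001, 0.0002, 0.0162, 0.0674, 0.0846, 0.3277, 0.3209, 0.1176, 0.0364, 0.0290]  mean=1.3884  Neff=4.1968  idx=[5, 6, 7, 7, 7, 7, 8, 8, 8, 9, 9, 11]
step 2: w=[0.5817, 0.4027, 0.0038, 0.0038, 0.0038, 0.0038, 0.0001, 0.0001, 0.0001, 0.0000, 0.0000, 0.0000]  mean=0.0277  Neff=1.9974  idx=[0, 0, 0, 0, 0, 0, 0, 1, 1, 1, 1, 1]

N_eff = 1.9974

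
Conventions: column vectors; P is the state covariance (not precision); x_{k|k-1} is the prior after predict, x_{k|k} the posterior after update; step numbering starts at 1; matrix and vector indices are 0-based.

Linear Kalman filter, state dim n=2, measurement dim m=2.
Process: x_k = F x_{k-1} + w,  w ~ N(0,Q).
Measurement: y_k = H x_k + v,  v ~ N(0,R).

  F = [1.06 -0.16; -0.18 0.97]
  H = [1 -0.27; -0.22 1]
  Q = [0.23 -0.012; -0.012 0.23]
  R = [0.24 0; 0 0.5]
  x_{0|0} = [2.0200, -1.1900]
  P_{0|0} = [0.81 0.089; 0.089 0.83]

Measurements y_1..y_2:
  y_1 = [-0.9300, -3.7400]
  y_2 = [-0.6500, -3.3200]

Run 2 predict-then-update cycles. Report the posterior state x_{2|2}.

step 1: x^-=[2.3316, -1.5179]  P^-=[1.1312 -0.2013; -0.2013 1.0061]  S=[1.5532 -0.7338; -0.7338 1.6494]  K=[0.8031 0.0844; -0.0046 0.6348]  nu=[-3.6714, -1.7091]  x^+=[-0.7612, -2.5859]  P^+=[0.2170 0.0899; 0.0899 0.3372]
step 2: x^-=[-0.3931, -2.3713]  P^-=[0.4520 -0.0107; -0.0107 0.5229]  S=[0.7359 -0.2519; -0.2519 1.0494]  K=[0.6343 0.0473; -0.0382 0.4913]  nu=[-0.8971, -1.0352]  x^+=[-1.0112, -2.8456]  P^+=[0.1687 0.0608; 0.0608 0.2590]

x_post = [-1.0112, -2.8456]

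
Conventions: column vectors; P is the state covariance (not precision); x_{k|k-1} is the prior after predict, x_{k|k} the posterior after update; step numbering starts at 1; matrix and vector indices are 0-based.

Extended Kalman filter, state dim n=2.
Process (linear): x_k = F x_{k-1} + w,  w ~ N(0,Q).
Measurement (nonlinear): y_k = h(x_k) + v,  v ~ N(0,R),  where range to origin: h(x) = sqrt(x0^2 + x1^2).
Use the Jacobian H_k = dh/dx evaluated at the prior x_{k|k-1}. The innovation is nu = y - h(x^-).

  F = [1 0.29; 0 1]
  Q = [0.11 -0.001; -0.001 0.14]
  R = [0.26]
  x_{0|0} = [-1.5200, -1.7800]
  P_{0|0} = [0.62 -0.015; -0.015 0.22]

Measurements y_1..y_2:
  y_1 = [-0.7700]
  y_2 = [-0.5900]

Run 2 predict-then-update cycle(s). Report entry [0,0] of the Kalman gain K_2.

K[0,0] = 0.1423

step 1: x^-=[-2.0362, -1.7800]  P^-=[0.7398 0.0478; 0.0478 0.3600]  H_jac=[-0.7529 -0.6582]  S=[0.8827]  K=[-0.6667; -0.3092]  nu=[-3.4745]  x^+=[0.2802, -0.7056]  P^+=[0.3475 -0.1342; -0.1342 0.2756]
step 2: x^-=[0.0755, -0.7056]  P^-=[0.4029 -0.0552; -0.0552 0.4156]  H_jac=[0.1065 -0.9943]  S=[0.6872]  K=[0.1423; -0.6099]  nu=[-1.2997]  x^+=[-0.1094, 0.0871]  P^+=[0.3890 0.0044; 0.0044 0.1600]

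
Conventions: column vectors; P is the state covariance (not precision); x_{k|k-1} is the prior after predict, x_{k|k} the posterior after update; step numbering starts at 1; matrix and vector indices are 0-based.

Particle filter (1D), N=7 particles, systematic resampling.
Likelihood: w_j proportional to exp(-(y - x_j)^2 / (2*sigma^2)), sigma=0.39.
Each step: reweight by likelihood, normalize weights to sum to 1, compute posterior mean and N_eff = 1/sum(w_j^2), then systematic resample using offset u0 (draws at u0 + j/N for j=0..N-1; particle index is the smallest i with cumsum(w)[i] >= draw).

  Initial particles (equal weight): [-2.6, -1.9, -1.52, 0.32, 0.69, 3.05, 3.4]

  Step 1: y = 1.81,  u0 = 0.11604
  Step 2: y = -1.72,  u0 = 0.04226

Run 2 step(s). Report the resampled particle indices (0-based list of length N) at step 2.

step 1: w=[0.0000, 0.0000, 0.0000, 0.0288, 0.6891, 0.2716, 0.0105]  mean=1.3487  Neff=1.8196  idx=[4, 4, 4, 4, 4, 5, 5]
step 2: w=[0.2000, 0.2000, 0.2000, 0.2000, 0.2000, 0.0000, 0.0000]  mean=0.6900  Neff=5.0000  idx=[0, 0, 1, 2, 3, 3, 4]

resampled_idx = [0, 0, 1, 2, 3, 3, 4]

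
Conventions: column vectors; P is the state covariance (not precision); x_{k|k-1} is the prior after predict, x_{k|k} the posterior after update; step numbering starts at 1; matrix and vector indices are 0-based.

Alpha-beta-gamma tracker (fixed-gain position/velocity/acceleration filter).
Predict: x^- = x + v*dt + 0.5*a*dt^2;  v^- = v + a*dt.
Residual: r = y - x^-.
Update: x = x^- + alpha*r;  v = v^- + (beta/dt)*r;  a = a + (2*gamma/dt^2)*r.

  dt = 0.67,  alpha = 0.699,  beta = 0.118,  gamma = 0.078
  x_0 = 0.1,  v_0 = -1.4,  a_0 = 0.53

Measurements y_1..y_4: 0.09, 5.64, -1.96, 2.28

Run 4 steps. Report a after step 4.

step 1: x_pred=-0.7190  r=0.8090  x^+=-0.1535  v^+=-0.9024  a^+=0.8112
step 2: x_pred=-0.5761  r=6.2161  x^+=3.7690  v^+=0.7358  a^+=2.9713
step 3: x_pred=4.9289  r=-6.8889  x^+=0.1136  v^+=1.5134  a^+=0.5773
step 4: x_pred=1.2571  r=1.0229  x^+=1.9721  v^+=2.0803  a^+=0.9328

a_post = 0.9328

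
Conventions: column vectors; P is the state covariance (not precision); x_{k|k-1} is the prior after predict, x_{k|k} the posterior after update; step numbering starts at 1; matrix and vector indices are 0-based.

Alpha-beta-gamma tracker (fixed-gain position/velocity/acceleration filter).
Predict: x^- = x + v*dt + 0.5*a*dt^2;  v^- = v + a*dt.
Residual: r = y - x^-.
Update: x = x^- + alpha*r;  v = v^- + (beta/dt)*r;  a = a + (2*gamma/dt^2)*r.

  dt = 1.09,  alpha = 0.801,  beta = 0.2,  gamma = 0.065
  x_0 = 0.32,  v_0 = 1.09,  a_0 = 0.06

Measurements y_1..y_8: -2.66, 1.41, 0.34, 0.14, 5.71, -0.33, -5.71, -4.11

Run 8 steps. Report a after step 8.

a_post = -0.7117

step 1: x_pred=1.5437  r=-4.2037  x^+=-1.8235  v^+=0.3841  a^+=-0.4000
step 2: x_pred=-1.6424  r=3.0524  x^+=0.8026  v^+=0.5082  a^+=-0.0660
step 3: x_pred=1.3173  r=-0.9773  x^+=0.5345  v^+=0.2569  a^+=-0.1729
step 4: x_pred=0.7118  r=-0.5718  x^+=0.2538  v^+=-0.0364  a^+=-0.2355
step 5: x_pred=0.0742  r=5.6358  x^+=4.5885  v^+=0.7410  a^+=0.3812
step 6: x_pred=5.6226  r=-5.9526  x^+=0.8546  v^+=0.0642  a^+=-0.2701
step 7: x_pred=0.7641  r=-6.4741  x^+=-4.4217  v^+=-1.4181  a^+=-0.9785
step 8: x_pred=-6.5487  r=2.4387  x^+=-4.5953  v^+=-2.0372  a^+=-0.7117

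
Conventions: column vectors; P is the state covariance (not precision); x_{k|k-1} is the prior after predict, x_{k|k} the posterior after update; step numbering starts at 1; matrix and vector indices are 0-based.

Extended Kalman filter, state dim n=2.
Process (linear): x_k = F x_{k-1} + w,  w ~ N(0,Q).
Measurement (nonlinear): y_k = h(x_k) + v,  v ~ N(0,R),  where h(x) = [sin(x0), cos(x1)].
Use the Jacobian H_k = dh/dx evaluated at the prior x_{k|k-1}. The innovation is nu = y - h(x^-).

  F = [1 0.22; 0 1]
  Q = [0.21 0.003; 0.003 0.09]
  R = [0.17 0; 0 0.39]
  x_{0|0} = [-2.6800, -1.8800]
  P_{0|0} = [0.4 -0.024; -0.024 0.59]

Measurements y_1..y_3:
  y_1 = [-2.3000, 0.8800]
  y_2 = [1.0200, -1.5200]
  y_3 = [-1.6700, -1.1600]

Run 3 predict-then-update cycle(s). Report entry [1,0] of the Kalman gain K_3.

K[1,0] = -0.0794

step 1: x^-=[-3.0936, -1.8800]  P^-=[0.6280 0.1088; 0.1088 0.6800]  H_jac=[-0.9988 0.0000; 0.0000 0.9526]  S=[0.7966 -0.1035; -0.1035 1.0070]  K=[-0.7846 0.0223; -0.0536 0.6377]  nu=[-2.2520, 1.1843]  x^+=[-1.3003, -1.0041]  P^+=[0.1335 0.0091; 0.0091 0.2611]
step 2: x^-=[-1.5212, -1.0041]  P^-=[0.3602 0.0696; 0.0696 0.3511]  H_jac=[0.0496 0.0000; 0.0000 0.8437]  S=[0.1709 0.0029; 0.0029 0.6399]  K=[0.1029 0.0912; 0.0123 0.4628]  nu=[2.0188, -2.0568]  x^+=[-1.5012, -1.9313]  P^+=[0.3530 0.0422; 0.0422 0.2139]
step 3: x^-=[-1.9260, -1.9313]  P^-=[0.5919 0.0922; 0.0922 0.3039]  H_jac=[-0.3478 0.0000; 0.0000 0.9357]  S=[0.2416 -0.0300; -0.0300 0.6561]  K=[-0.8405 0.0931; -0.0794 0.4298]  nu=[-0.7324, -0.8072]  x^+=[-1.3855, -2.2201]  P^+=[0.4108 0.0388; 0.0388 0.1792]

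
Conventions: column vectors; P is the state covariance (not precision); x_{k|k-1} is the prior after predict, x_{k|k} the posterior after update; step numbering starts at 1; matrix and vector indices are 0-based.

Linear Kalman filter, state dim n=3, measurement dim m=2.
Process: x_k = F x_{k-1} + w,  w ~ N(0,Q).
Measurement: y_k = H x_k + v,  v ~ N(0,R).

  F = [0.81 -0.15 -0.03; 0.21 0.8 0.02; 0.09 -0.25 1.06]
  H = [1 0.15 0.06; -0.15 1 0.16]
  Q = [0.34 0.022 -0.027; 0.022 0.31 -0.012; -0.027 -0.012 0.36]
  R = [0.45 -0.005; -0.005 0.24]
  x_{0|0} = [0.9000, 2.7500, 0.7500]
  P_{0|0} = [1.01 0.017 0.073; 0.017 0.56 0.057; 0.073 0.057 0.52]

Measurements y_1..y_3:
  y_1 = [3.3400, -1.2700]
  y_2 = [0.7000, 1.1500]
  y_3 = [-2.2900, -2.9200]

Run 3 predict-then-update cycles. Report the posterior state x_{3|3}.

step 1: x^-=[0.2940, 2.4040, 0.1885]  P^-=[1.0086 0.1360 0.1013; 0.1360 0.7213 -0.0291; 0.1013 -0.0291 0.9704]  S=[1.5307 0.1070; 0.1070 0.9539]  K=[0.6815 -0.0755; 0.1082 0.7178; 0.0939 0.1058]  nu=[2.6741, -3.6601]  x^+=[2.3926, 0.0662, 0.0526]  P^+=[0.3033 0.0233 0.0039; 0.0233 0.1953 -0.1255; 0.0039 -0.1255 0.9441]
step 2: x^-=[1.9265, 0.5565, 0.2545]  P^-=[0.5372 0.0674 -0.0102; 0.0674 0.4526 -0.1298; -0.0102 -0.1298 1.5017]  S=[1.0195 0.0502; 0.0502 0.6819]  K=[0.5393 -0.0614; 0.0950 0.6115; 0.0513 0.1605]  nu=[-1.3253, 0.8418]  x^+=[1.1601, 0.9453, 0.3215]  P^+=[0.2415 0.0245 -0.0359; 0.0245 0.1826 -0.2040; -0.0359 -0.2040 1.4806]
step 3: x^-=[0.7882, 1.0063, 0.2089]  P^-=[0.4978 0.0606 -0.0548; 0.0606 0.4395 -0.1922; -0.0548 -0.1922 2.1372]  S=[0.9735 0.0416; 0.0416 0.6684]  K=[0.5201 -0.0666; 0.0928 0.5922; 0.0359 0.2342]  nu=[-3.2417, -3.8415]  x^+=[-0.6422, -1.5695, -0.8069]  P^+=[0.2343 0.0274 -0.0675; 0.0274 0.1922 -0.2899; -0.0675 -0.2899 2.0986]

x_post = [-0.6422, -1.5695, -0.8069]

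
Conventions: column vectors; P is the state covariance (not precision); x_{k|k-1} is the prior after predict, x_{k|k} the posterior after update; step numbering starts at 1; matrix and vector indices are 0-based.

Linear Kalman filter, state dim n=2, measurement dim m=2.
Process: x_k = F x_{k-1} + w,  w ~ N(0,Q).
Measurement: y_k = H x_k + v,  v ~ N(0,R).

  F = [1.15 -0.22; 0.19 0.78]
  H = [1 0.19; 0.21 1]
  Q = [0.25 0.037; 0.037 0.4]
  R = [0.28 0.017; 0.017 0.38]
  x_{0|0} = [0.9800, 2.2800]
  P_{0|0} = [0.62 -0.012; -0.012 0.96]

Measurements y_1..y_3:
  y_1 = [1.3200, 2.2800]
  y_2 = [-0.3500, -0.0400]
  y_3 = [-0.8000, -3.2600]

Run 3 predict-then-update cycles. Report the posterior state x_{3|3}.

step 1: x^-=[0.6254, 1.9646]  P^-=[1.1225 -0.0025; -0.0025 1.0029]  S=[1.4377 0.4406; 0.4406 1.4313]  K=[0.8066 -0.0854; -0.0926 0.7288]  nu=[0.3213, 0.1841]  x^+=[0.8689, 2.0690]  P^+=[0.2374 -0.0686; -0.0686 0.2898]
step 2: x^-=[0.5440, 1.7789]  P^-=[0.6127 -0.0195; -0.0195 0.5645]  S=[0.9057 0.2326; 0.2326 0.9634]  K=[0.6859 -0.0523; -0.0560 0.5953]  nu=[-1.2320, -1.9331]  x^+=[-0.1998, 0.6972]  P^+=[0.2007 -0.0504; -0.0504 0.2358]
step 3: x^-=[-0.3832, 0.5058]  P^-=[0.5524 -0.0027; -0.0027 0.5358]  S=[0.8507 0.2320; 0.2320 0.9390]  K=[0.6603 -0.0425; -0.0418 0.5803]  nu=[-0.5129, -3.6853]  x^+=[-0.5653, -1.6114]  P^+=[0.1928 -0.0454; -0.0454 0.2293]

x_post = [-0.5653, -1.6114]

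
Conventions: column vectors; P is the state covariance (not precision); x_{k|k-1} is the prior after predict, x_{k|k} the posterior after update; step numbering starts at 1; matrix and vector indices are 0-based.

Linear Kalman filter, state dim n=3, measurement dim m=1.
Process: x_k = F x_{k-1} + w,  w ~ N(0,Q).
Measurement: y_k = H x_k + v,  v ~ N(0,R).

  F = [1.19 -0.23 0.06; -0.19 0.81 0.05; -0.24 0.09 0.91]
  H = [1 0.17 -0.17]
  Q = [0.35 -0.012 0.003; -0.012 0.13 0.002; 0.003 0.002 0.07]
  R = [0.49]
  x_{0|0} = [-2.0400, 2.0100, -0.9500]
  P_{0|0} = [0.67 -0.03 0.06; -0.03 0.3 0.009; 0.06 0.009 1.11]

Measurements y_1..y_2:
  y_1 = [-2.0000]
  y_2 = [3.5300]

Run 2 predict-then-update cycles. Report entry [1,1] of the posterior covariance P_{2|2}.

P_post[1,1] = 0.3742

step 1: x^-=[-2.9469, 1.9682, -0.1940]  P^-=[1.3434 -0.2431 -0.0766; -0.2431 0.3626 0.1069; -0.0766 0.1069 1.0068]  S=[1.8102]  K=[0.7265; -0.1103; -0.1268]  nu=[0.5793]  x^+=[-2.5260, 1.9043, -0.2675]  P^+=[0.3880 -0.0981 0.0902; -0.0981 0.3406 0.0815; 0.0902 0.0815 0.9777]
step 2: x^-=[-3.4600, 2.0091, 0.5342]  P^-=[0.9853 -0.2517 0.0024; -0.2517 0.4050 0.1535; 0.0024 0.1535 0.8829]  S=[1.4172]  K=[0.6647; -0.1474; -0.0858]  nu=[6.7393]  x^+=[1.0198, 1.0155, -0.0441]  P^+=[0.3590 -0.1128 0.0832; -0.1128 0.3742 0.1356; 0.0832 0.1356 0.8725]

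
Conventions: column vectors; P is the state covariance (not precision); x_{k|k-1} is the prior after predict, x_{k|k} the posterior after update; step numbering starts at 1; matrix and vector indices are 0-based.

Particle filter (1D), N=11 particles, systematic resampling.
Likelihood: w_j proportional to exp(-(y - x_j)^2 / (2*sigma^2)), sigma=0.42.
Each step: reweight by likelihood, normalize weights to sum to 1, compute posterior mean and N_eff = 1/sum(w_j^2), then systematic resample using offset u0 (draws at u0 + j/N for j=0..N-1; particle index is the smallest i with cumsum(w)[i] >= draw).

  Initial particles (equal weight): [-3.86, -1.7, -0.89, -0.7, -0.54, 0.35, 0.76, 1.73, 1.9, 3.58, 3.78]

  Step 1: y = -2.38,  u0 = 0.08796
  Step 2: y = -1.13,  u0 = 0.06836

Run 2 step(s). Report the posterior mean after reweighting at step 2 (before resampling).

step 1: w=[0.0073, 0.9844, 0.0068, 0.0012, 0.0002, 0.0000, 0.0000, 0.0000, 0.0000, 0.0000, 0.0000]  mean=-1.7089  Neff=1.0318  idx=[1, 1, 1, 1, 1, 1, 1, 1, 1, 1, 2]
step 2: w=[0.0824, 0.0824, 0.0824, 0.0824, 0.0824, 0.0824, 0.0824, 0.0824, 0.0824, 0.0824, 0.1758]  mean=-1.5576  Neff=10.1174  idx=[0, 1, 3, 4, 5, 6, 7, 8, 9, 10, 10]

post_mean = -1.5576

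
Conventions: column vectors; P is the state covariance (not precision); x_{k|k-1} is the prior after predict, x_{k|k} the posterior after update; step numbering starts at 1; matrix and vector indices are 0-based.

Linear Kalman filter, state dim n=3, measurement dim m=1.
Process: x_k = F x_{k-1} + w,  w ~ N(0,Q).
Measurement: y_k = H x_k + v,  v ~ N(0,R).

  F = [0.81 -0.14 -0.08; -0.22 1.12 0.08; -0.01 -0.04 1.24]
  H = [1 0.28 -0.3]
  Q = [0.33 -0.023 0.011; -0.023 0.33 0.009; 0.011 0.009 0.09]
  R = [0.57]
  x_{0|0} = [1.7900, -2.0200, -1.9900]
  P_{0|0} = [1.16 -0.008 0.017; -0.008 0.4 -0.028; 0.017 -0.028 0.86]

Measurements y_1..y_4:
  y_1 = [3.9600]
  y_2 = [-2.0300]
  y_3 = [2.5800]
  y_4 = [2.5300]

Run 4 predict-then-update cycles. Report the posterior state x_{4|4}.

step 1: x^-=[1.8919, -2.8154, -2.4047]  P^-=[1.1034 -0.3012 -0.0594; -0.3012 0.8917 0.0355; -0.0594 0.0355 1.4154]  S=[1.7317]  K=[0.5988; -0.0359; -0.2738]  nu=[2.1350]  x^+=[3.1703, -2.8921, -2.9892]  P^+=[0.4826 -0.2640 0.2245; -0.2640 0.8895 0.0185; 0.2245 0.0185 1.2857]
step 2: x^-=[3.2119, -4.1757, -3.6226]  P^-=[0.7035 -0.4877 0.1152; -0.4877 1.6029 0.0626; 0.1152 0.0626 2.0607]  S=[1.2318]  K=[0.4322; -0.0468; -0.3941]  nu=[-5.1595]  x^+=[0.9822, -3.9343, -1.5892]  P^+=[0.4734 -0.4628 0.3250; -0.4628 1.6002 0.0399; 0.3250 0.0399 1.8694]
step 3: x^-=[1.4735, -4.7496, -1.8231]  P^-=[0.7477 -0.7815 0.1649; -0.7815 2.5959 0.0912; 0.1649 0.0912 2.9546]  S=[1.2351]  K=[0.3881; -0.0664; -0.5634]  nu=[1.8894]  x^+=[2.2068, -4.8751, -2.8876]  P^+=[0.5616 -0.7497 0.4350; -0.7497 2.5904 0.0450; 0.4350 0.0450 2.5625]
step 4: x^-=[2.7010, -6.1767, -3.4077]  P^-=[0.8803 -1.2176 0.2196; -1.2176 3.9852 0.0935; 0.2196 0.0935 4.0185]  S=[1.2951]  K=[0.3656; -0.1002; -0.7411]  nu=[0.5361]  x^+=[2.8971, -6.2304, -3.8050]  P^+=[0.7072 -1.1701 0.5705; -1.1701 3.9722 -0.0027; 0.5705 -0.0027 3.3072]

x_post = [2.8971, -6.2304, -3.8050]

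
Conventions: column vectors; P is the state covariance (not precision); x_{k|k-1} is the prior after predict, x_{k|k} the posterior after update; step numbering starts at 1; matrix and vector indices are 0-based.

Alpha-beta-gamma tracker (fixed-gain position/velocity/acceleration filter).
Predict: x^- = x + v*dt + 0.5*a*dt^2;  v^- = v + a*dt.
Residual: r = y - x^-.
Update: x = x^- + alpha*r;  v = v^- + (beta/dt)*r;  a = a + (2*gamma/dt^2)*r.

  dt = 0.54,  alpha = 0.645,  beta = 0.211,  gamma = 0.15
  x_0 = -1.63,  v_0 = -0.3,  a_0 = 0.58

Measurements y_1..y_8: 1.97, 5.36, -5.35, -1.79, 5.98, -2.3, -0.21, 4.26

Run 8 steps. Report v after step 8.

v_post = -2.3401

step 1: x_pred=-1.7074  r=3.6774  x^+=0.6645  v^+=1.4501  a^+=4.3634
step 2: x_pred=2.0838  r=3.2762  x^+=4.1969  v^+=5.0865  a^+=7.7340
step 3: x_pred=8.0713  r=-13.4213  x^+=-0.5855  v^+=4.0186  a^+=-6.0739
step 4: x_pred=0.6990  r=-2.4890  x^+=-0.9064  v^+=-0.2338  a^+=-8.6346
step 5: x_pred=-2.2916  r=8.2716  x^+=3.0436  v^+=-1.6645  a^+=-0.1248
step 6: x_pred=2.1266  r=-4.4266  x^+=-0.7286  v^+=-3.4615  a^+=-4.6788
step 7: x_pred=-3.2800  r=3.0700  x^+=-1.2998  v^+=-4.7885  a^+=-1.5205
step 8: x_pred=-4.1073  r=8.3673  x^+=1.2896  v^+=-2.3401  a^+=7.0879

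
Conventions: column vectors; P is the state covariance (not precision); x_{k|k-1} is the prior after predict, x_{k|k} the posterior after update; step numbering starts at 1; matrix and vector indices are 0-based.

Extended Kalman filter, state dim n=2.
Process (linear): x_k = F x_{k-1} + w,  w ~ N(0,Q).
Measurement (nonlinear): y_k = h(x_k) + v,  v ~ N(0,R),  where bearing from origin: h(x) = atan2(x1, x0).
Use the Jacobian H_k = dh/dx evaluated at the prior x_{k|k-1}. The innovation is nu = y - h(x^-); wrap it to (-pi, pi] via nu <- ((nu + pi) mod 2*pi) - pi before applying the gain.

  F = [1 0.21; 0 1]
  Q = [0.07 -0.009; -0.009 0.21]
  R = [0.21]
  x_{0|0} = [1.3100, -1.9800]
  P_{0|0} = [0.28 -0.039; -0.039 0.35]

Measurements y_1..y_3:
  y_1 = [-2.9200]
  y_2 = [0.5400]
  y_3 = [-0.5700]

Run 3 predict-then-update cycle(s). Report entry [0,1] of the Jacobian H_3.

H_jac[0,1] = -0.0125

step 1: x^-=[0.8942, -1.9800]  P^-=[0.3491 0.0255; 0.0255 0.5600]  H_jac=[0.4195 0.1894]  S=[0.2956]  K=[0.5117; 0.3951]  nu=[-1.7734]  x^+=[-0.0133, -2.6807]  P^+=[0.2717 -0.0343; -0.0343 0.5139]
step 2: x^-=[-0.5763, -2.6807]  P^-=[0.3499 0.0646; 0.0646 0.7239]  H_jac=[0.3566 -0.0766]  S=[0.2552]  K=[0.4695; -0.1271]  nu=[2.3225]  x^+=[0.5141, -2.9759]  P^+=[0.2937 0.0799; 0.0799 0.7197]
step 3: x^-=[-0.1108, -2.9759]  P^-=[0.4290 0.2220; 0.2220 0.9297]  H_jac=[0.3356 -0.0125]  S=[0.2566]  K=[0.5502; 0.2451]  nu=[1.0380]  x^+=[0.4603, -2.7215]  P^+=[0.3513 0.1874; 0.1874 0.9143]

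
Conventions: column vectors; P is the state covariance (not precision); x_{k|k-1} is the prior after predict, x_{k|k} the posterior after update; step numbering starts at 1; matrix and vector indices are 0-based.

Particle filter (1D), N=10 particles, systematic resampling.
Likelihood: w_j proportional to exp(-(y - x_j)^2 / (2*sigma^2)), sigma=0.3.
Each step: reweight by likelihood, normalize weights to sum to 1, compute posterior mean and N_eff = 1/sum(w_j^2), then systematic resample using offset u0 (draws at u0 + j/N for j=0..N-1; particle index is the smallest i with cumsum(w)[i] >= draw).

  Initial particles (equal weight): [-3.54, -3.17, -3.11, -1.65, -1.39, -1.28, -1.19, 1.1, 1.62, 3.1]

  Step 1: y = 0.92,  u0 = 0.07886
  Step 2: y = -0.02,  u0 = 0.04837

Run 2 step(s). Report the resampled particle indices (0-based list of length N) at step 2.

resampled_idx = [0, 1, 2, 3, 4, 4, 5, 6, 7, 8]

step 1: w=[0.0000, 0.0000, 0.0000, 0.0000, 0.0000, 0.0000, 0.0000, 0.9270, 0.0730, 0.0000]  mean=1.1379  Neff=1.1564  idx=[7, 7, 7, 7, 7, 7, 7, 7, 7, 8]
step 2: w=[0.1111, 0.1111, 0.1111, 0.1111, 0.1111, 0.1111, 0.1111, 0.1111, 0.1111, 0.0000]  mean=1.1000  Neff=9.0007  idx=[0, 1, 2, 3, 4, 4, 5, 6, 7, 8]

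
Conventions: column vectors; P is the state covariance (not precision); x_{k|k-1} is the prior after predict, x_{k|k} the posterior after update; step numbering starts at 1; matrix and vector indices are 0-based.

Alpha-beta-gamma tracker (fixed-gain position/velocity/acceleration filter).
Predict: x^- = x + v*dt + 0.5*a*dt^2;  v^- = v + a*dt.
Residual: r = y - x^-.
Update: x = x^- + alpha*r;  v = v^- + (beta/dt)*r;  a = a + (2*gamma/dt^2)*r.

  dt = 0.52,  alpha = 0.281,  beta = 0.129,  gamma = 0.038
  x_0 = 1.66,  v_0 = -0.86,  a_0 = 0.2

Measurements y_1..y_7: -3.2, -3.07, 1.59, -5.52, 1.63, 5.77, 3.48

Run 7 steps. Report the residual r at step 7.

resid = 3.7187

step 1: x_pred=1.2398  r=-4.4398  x^+=-0.0078  v^+=-1.8574  a^+=-1.0479
step 2: x_pred=-1.1153  r=-1.9547  x^+=-1.6646  v^+=-2.8872  a^+=-1.5973
step 3: x_pred=-3.3819  r=4.9719  x^+=-1.9848  v^+=-2.4844  a^+=-0.1999
step 4: x_pred=-3.3037  r=-2.2163  x^+=-3.9265  v^+=-3.1382  a^+=-0.8228
step 5: x_pred=-5.6696  r=7.2996  x^+=-3.6184  v^+=-1.7552  a^+=1.2289
step 6: x_pred=-4.3649  r=10.1349  x^+=-1.5170  v^+=1.3981  a^+=4.0774
step 7: x_pred=-0.2387  r=3.7187  x^+=0.8062  v^+=4.4409  a^+=5.1226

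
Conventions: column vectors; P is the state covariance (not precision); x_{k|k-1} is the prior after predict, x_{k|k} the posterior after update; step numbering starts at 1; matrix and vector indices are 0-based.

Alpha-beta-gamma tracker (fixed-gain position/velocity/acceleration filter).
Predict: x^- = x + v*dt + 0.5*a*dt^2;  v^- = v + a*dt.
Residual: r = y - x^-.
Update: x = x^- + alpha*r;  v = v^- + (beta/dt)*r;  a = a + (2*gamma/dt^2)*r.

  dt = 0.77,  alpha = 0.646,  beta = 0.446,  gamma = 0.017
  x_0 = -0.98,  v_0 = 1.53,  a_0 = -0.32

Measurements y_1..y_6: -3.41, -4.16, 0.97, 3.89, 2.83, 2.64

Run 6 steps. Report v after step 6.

v_post = 0.5775

step 1: x_pred=0.1032  r=-3.5132  x^+=-2.1663  v^+=-0.7513  a^+=-0.5215
step 2: x_pred=-2.8994  r=-1.2606  x^+=-3.7138  v^+=-1.8830  a^+=-0.5938
step 3: x_pred=-5.3397  r=6.3097  x^+=-1.2636  v^+=1.3145  a^+=-0.2319
step 4: x_pred=-0.3202  r=4.2102  x^+=2.3996  v^+=3.5746  a^+=0.0095
step 5: x_pred=5.1548  r=-2.3248  x^+=3.6530  v^+=2.2353  a^+=-0.1238
step 6: x_pred=5.3375  r=-2.6975  x^+=3.5949  v^+=0.5775  a^+=-0.2785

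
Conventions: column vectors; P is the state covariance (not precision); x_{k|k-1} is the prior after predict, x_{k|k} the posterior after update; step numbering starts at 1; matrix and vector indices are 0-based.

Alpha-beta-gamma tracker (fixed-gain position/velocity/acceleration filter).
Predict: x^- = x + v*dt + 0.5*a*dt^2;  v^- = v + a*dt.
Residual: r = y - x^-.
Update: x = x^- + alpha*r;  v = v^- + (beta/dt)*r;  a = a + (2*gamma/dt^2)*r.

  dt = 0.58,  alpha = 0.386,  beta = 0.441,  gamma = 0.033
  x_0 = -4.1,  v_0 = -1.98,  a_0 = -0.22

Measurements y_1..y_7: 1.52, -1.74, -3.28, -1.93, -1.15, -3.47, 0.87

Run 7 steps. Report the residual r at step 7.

resid = 4.3786

step 1: x_pred=-5.2854  r=6.8054  x^+=-2.6585  v^+=3.0669  a^+=1.1152
step 2: x_pred=-0.6922  r=-1.0478  x^+=-1.0966  v^+=2.9169  a^+=0.9096
step 3: x_pred=0.7482  r=-4.0282  x^+=-0.8067  v^+=0.3817  a^+=0.1193
step 4: x_pred=-0.5652  r=-1.3648  x^+=-1.0920  v^+=-0.5868  a^+=-0.1485
step 5: x_pred=-1.4573  r=0.3073  x^+=-1.3387  v^+=-0.4392  a^+=-0.0882
step 6: x_pred=-1.6083  r=-1.8617  x^+=-2.3269  v^+=-1.9059  a^+=-0.4534
step 7: x_pred=-3.5086  r=4.3786  x^+=-1.8185  v^+=1.1604  a^+=0.4056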